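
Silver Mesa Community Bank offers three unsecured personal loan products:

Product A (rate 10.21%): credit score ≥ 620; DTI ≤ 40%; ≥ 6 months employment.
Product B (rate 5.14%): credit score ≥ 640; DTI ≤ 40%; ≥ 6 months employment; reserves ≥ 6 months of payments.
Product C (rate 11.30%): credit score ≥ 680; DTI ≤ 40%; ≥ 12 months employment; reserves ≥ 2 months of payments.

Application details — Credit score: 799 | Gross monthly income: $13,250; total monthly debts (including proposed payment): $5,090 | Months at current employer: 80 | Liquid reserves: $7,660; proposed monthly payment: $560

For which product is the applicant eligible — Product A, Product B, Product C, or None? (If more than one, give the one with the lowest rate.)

DTI = 5,090/13,250 = 38.4%.
Reserves = 7,660/560 = 13.7 months.
Product A: score 799 ≥ 620; DTI 38.4% ≤ 40%; employment 80 ≥ 6 mo → qualifies.
Product B: score 799 ≥ 640; DTI 38.4% ≤ 40%; employment 80 ≥ 6 mo; reserves 13.7 ≥ 6 mo → qualifies.
Product C: score 799 ≥ 680; DTI 38.4% ≤ 40%; employment 80 ≥ 12 mo; reserves 13.7 ≥ 2 mo → qualifies.
Qualifying: Product A, Product B, Product C. Lowest rate is 5.14% → Product B.

Product B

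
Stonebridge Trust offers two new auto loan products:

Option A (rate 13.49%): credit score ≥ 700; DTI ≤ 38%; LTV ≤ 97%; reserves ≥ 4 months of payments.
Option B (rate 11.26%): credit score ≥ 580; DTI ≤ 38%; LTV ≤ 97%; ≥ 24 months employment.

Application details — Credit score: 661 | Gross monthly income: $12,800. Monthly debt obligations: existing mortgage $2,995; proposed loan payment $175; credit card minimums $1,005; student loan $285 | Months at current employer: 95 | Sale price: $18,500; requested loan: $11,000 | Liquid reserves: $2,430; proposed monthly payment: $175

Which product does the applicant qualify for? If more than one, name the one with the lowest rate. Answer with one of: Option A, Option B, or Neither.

Option B

Total debts = (2,995 + 175 + 1,005 + 285) = 4,460; DTI = 4,460/12,800 = 34.8%.
LTV = 11,000/18,500 = 59.5%.
Reserves = 2,430/175 = 13.9 months.
Option A: score 661 < 700; DTI 34.8% ≤ 38%; LTV 59.5% ≤ 97%; reserves 13.9 ≥ 4 mo → does not qualify.
Option B: score 661 ≥ 580; DTI 34.8% ≤ 38%; LTV 59.5% ≤ 97%; employment 95 ≥ 24 mo → qualifies.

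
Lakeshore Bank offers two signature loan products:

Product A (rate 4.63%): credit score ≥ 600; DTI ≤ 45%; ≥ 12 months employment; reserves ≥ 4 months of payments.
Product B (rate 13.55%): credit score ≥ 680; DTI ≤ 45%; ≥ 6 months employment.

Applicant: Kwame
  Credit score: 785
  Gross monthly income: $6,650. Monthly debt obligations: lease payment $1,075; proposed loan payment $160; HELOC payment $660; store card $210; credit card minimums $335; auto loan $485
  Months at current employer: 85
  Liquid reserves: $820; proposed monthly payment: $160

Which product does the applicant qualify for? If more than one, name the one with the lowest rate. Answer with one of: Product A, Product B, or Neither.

Product A

Total debts = (1,075 + 160 + 660 + 210 + 335 + 485) = 2,925; DTI = 2,925/6,650 = 44%.
Reserves = 820/160 = 5.1 months.
Product A: score 785 ≥ 600; DTI 44% ≤ 45%; employment 85 ≥ 12 mo; reserves 5.1 ≥ 4 mo → qualifies.
Product B: score 785 ≥ 680; DTI 44% ≤ 45%; employment 85 ≥ 6 mo → qualifies.
Qualifying: Product A, Product B. Lowest rate is 4.63% → Product A.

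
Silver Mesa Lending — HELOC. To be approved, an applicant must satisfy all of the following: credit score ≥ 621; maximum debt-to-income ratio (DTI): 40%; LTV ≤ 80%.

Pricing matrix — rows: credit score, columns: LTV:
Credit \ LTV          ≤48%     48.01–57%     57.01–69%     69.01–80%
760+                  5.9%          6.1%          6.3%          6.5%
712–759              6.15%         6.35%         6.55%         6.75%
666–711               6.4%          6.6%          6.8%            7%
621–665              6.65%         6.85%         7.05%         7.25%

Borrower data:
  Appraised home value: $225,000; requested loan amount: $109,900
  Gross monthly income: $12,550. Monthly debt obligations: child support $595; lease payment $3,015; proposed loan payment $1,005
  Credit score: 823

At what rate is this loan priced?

6.1%

Credit score 823 ≥ 621; Total monthly debts = (595 + 3,015 + 1,005) = 4,615. DTI: 4,615 ÷ 12,550 = 36.8%, within the 40% cap
LTV: 109,900 ÷ 225,000 = 48.8%, within 80% cap
Score 823 is in the 760+ band; LTV 48.8% is in the 48.01–57% band → 6.1%.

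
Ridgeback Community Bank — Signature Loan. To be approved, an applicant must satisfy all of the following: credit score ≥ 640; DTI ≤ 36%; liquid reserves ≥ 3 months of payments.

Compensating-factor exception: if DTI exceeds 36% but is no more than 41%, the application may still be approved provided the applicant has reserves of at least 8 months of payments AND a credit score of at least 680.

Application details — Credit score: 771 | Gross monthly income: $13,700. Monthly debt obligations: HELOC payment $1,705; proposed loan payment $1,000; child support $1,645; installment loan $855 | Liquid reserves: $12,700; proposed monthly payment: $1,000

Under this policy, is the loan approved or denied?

Credit score 771 ≥ 640 (meets base)
Total debts = (1,705 + 1,000 + 1,645 + 855) = 5,205. DTI: 5,205 ÷ 13,700 = 38%, over the 36% base limit.
Liquid reserves cover 12,700/1,000 = 12.7 months — ≥ 3 required
38% falls in the override range (36%–41%), so the compensating-factor test applies.
Reserves 12.7 ≥ 8 months; credit score 771 ≥ 680.
Both override conditions satisfied; DTI exception granted.

Approved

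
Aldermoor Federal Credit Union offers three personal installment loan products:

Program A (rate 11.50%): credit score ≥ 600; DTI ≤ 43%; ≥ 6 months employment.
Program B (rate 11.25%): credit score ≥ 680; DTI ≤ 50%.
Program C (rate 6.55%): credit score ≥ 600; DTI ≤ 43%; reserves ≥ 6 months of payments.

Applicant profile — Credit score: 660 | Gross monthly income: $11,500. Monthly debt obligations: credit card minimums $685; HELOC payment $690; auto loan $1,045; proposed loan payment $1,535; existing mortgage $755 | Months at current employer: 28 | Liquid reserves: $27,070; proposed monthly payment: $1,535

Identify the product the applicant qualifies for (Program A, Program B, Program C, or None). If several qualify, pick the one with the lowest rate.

Program C

Total debts = (685 + 690 + 1,045 + 1,535 + 755) = 4,710; DTI = 4,710/11,500 = 41%.
Reserves = 27,070/1,535 = 17.6 months.
Program A: score 660 ≥ 600; DTI 41% ≤ 43%; employment 28 ≥ 6 mo → qualifies.
Program B: score 660 < 680; DTI 41% ≤ 50% → does not qualify.
Program C: score 660 ≥ 600; DTI 41% ≤ 43%; reserves 17.6 ≥ 6 mo → qualifies.
Qualifying: Program A, Program C. Lowest rate is 6.55% → Program C.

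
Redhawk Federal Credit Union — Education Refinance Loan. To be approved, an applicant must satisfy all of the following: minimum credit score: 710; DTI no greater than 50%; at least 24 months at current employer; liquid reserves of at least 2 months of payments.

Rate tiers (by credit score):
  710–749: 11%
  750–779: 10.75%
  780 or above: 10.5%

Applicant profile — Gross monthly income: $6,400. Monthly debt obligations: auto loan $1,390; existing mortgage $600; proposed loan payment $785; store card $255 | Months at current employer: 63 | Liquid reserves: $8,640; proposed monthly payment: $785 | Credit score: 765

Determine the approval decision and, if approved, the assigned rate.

Credit score 765 ≥ 710 (meets minimum)
Employment 63 ≥ 24 months
Total monthly debts = (1,390 + 600 + 785 + 255) = 3,030. DTI = 3,030/6,400 = 47.3% ≤ 50%
Reserves: 8,640 ÷ 785 = 11.0 months (meets 2-month minimum)
All requirements met. Score 765 falls in the 750–779 tier → 10.75%.

Approved at 10.75%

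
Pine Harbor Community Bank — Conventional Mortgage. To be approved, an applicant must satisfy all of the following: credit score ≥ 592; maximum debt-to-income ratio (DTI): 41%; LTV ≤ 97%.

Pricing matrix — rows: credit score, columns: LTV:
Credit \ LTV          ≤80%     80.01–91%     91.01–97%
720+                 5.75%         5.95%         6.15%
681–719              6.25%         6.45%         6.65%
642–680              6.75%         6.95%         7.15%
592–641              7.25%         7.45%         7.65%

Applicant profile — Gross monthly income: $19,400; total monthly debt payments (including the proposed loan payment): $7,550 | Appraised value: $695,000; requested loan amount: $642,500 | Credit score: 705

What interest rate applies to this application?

Credit score 705 ≥ 592; DTI = 7,550/19,400 = 38.9% ≤ 41%
LTV = 642,500/695,000 = 92.4% ≤ 97%
Credit 705 → row 681–719; LTV 92.4% → column 91.01–97%. Grid cell → 6.65%.

6.65%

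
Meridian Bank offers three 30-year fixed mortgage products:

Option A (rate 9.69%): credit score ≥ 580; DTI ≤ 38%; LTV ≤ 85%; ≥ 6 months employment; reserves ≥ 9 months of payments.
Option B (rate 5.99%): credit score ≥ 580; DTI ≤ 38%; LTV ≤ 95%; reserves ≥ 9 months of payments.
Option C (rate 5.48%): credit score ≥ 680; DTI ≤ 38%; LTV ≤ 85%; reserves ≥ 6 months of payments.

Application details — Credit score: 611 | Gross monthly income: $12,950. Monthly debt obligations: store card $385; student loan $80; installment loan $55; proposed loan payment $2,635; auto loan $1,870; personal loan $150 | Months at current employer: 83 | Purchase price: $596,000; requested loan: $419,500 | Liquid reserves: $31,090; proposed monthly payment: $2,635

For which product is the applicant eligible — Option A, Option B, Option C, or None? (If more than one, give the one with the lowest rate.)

Total debts = (385 + 80 + 55 + 2,635 + 1,870 + 150) = 5,175; DTI = 5,175/12,950 = 40%.
LTV = 419,500/596,000 = 70.4%.
Reserves = 31,090/2,635 = 11.8 months.
Option A: score 611 ≥ 580; DTI 40% > 38%; LTV 70.4% ≤ 85%; employment 83 ≥ 6 mo; reserves 11.8 ≥ 9 mo → does not qualify.
Option B: score 611 ≥ 580; DTI 40% > 38%; LTV 70.4% ≤ 95%; reserves 11.8 ≥ 9 mo → does not qualify.
Option C: score 611 < 680; DTI 40% > 38%; LTV 70.4% ≤ 85%; reserves 11.8 ≥ 6 mo → does not qualify.

None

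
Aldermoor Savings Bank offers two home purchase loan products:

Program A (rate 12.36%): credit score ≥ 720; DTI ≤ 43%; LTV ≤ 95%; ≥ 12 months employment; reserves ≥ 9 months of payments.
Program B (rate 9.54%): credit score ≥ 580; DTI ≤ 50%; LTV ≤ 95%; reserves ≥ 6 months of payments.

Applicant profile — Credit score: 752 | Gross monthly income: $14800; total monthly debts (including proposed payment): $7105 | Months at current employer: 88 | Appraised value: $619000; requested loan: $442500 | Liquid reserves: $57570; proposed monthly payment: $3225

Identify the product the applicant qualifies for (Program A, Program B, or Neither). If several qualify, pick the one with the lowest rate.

Program B

DTI = 7,105/14,800 = 48%.
LTV = 442,500/619,000 = 71.5%.
Reserves = 57,570/3,225 = 17.9 months.
Program A: score 752 ≥ 720; DTI 48% > 43%; LTV 71.5% ≤ 95%; employment 88 ≥ 12 mo; reserves 17.9 ≥ 9 mo → does not qualify.
Program B: score 752 ≥ 580; DTI 48% ≤ 50%; LTV 71.5% ≤ 95%; reserves 17.9 ≥ 6 mo → qualifies.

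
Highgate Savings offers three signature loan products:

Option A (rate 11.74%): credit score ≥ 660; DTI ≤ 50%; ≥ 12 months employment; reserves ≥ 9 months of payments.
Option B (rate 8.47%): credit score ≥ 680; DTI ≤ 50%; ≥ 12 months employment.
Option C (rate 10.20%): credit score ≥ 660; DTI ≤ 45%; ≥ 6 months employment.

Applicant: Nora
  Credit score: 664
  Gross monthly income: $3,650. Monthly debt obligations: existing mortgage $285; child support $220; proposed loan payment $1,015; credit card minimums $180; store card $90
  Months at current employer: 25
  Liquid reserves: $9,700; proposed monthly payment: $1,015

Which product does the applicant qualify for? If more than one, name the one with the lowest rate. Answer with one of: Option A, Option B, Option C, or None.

Total debts = (285 + 220 + 1,015 + 180 + 90) = 1,790; DTI = 1,790/3,650 = 49%.
Reserves = 9,700/1,015 = 9.6 months.
Option A: score 664 ≥ 660; DTI 49% ≤ 50%; employment 25 ≥ 12 mo; reserves 9.6 ≥ 9 mo → qualifies.
Option B: score 664 < 680; DTI 49% ≤ 50%; employment 25 ≥ 12 mo → does not qualify.
Option C: score 664 ≥ 660; DTI 49% > 45%; employment 25 ≥ 6 mo → does not qualify.

Option A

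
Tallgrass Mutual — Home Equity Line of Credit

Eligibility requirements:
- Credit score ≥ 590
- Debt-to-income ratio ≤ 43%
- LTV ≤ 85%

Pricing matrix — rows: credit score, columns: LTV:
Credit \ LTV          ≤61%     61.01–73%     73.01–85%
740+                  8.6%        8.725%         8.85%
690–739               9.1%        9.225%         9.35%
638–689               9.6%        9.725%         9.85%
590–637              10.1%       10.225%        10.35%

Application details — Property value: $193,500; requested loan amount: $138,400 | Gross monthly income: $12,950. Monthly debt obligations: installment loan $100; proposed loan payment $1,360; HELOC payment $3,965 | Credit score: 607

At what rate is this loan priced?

10.225%

Credit score 607 ≥ 590; Total monthly debts = (100 + 1,360 + 3,965) = 5,425. DTI: 5,425 ÷ 12,950 = 41.9%, within the 43% cap
LTV: 138,400 ÷ 193,500 = 71.5%, within 85% cap
Credit 607 → row 590–637; LTV 71.5% → column 61.01–73%. Grid cell → 10.225%.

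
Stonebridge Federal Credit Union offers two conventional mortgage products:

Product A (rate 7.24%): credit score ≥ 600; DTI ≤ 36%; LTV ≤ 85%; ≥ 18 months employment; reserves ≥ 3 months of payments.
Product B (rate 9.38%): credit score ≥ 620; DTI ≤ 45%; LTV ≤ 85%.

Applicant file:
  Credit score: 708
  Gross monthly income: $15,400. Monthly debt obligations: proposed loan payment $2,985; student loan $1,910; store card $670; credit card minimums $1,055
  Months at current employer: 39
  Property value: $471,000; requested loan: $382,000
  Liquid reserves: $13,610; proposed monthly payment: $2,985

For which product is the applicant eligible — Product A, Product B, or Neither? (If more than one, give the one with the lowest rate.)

Product B

Total debts = (2,985 + 1,910 + 670 + 1,055) = 6,620; DTI = 6,620/15,400 = 43%.
LTV = 382,000/471,000 = 81.1%.
Reserves = 13,610/2,985 = 4.6 months.
Product A: score 708 ≥ 600; DTI 43% > 36%; LTV 81.1% ≤ 85%; employment 39 ≥ 18 mo; reserves 4.6 ≥ 3 mo → does not qualify.
Product B: score 708 ≥ 620; DTI 43% ≤ 45%; LTV 81.1% ≤ 85% → qualifies.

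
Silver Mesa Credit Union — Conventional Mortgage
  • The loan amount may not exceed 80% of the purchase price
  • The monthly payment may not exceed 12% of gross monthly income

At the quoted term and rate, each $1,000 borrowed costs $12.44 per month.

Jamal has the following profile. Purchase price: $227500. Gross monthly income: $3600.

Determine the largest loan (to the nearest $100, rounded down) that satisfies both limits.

$34,700

Payment cap: 12% × $3,600 = $432/month.
At $12.44 per $1,000, that supports 432/12.44 × 1,000 ≈ $34,726 → $34,700.
LTV cap: 80% × $227,500 = $182,000 → $182,000.
Binding constraint: payment-to-income.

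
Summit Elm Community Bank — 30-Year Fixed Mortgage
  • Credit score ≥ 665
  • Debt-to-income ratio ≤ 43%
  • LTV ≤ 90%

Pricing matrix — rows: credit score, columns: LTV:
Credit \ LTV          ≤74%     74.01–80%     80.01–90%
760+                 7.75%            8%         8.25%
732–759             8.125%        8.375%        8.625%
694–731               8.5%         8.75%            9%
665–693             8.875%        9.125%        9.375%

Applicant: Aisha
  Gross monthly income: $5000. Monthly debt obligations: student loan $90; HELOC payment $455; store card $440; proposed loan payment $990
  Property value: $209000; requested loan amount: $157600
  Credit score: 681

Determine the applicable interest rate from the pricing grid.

9.125%

Credit score 681 ≥ 665; Total monthly debts = (90 + 455 + 440 + 990) = 1,975. Debt-to-income = 1,975/5,000 = 39.5% — meets 43% limit
LTV = 157,600/209,000 = 75.4% ≤ 90%
Credit 681 → row 665–693; LTV 75.4% → column 74.01–80%. Grid cell → 9.125%.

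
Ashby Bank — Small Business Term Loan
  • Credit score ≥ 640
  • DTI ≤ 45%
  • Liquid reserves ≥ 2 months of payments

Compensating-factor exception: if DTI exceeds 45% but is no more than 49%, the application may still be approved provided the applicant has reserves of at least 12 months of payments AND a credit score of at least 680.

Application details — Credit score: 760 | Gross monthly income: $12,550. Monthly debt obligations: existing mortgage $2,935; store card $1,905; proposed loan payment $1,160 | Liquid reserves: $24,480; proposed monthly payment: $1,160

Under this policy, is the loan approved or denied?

Credit score 760 ≥ 640 (meets base)
Total debts = (2,935 + 1,905 + 1,160) = 6,000. DTI: 6,000 ÷ 12,550 = 47.8%, over the 45% base limit.
Reserves = 24,480/1,160 = 21.1 months ≥ 2
47.8% falls in the override range (45%–49%), so the compensating-factor test applies.
Override check — reserves: 21.1 mo (ok); score: 760 (ok).
Both override conditions satisfied; DTI exception granted.

Approved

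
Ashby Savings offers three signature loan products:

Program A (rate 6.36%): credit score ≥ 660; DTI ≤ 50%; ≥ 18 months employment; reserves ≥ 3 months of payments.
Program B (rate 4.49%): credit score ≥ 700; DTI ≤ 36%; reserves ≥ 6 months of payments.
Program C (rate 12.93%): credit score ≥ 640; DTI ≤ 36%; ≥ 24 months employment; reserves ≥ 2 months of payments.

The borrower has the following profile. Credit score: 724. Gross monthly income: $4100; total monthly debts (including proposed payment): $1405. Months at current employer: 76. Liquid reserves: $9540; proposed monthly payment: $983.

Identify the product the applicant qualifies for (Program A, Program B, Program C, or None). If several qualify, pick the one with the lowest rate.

DTI = 1,405/4,100 = 34.3%.
Reserves = 9,540/983 = 9.7 months.
Program A: score 724 ≥ 660; DTI 34.3% ≤ 50%; employment 76 ≥ 18 mo; reserves 9.7 ≥ 3 mo → qualifies.
Program B: score 724 ≥ 700; DTI 34.3% ≤ 36%; reserves 9.7 ≥ 6 mo → qualifies.
Program C: score 724 ≥ 640; DTI 34.3% ≤ 36%; employment 76 ≥ 24 mo; reserves 9.7 ≥ 2 mo → qualifies.
Qualifying: Program A, Program B, Program C. Lowest rate is 4.49% → Program B.

Program B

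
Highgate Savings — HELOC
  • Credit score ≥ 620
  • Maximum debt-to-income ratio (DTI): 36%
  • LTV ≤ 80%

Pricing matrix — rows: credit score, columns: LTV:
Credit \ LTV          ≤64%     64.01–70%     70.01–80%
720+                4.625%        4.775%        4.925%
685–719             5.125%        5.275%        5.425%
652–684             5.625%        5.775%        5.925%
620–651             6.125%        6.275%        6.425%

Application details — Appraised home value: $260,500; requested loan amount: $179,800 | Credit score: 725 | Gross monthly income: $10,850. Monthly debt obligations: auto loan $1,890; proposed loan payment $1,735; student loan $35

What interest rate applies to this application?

Credit score 725 ≥ 620; Total monthly debts = (1,890 + 1,735 + 35) = 3,660. DTI: 3,660 ÷ 10,850 = 33.7%, within the 36% cap
Loan-to-value = 179,800/260,500 = 69% — pass (80% max)
Score 725 is in the 720+ band; LTV 69% is in the 64.01–70% band → 4.775%.

4.775%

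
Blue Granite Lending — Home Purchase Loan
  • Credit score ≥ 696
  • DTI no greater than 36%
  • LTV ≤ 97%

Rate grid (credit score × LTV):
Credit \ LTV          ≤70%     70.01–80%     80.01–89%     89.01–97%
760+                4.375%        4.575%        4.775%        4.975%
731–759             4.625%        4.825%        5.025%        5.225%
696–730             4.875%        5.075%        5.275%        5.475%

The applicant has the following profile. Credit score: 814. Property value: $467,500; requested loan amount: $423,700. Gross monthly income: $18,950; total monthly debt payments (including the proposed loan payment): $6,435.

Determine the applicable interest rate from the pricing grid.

4.975%

Credit score 814 ≥ 696; Debt-to-income = 6,435/18,950 = 34% — meets 36% limit
LTV = 423,700/467,500 = 90.6% ≤ 97%
Row: 814 falls in 760+. Column: 90.6% falls in 89.01–97%. Rate = 4.975%.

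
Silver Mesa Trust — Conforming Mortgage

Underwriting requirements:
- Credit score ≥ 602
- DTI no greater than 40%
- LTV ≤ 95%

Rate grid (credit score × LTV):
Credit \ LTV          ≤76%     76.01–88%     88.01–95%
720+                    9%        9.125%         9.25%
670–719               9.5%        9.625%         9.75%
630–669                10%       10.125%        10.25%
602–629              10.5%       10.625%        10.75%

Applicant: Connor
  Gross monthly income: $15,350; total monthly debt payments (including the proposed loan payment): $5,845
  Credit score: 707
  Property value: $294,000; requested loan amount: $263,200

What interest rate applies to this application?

9.75%

Credit score 707 ≥ 602; DTI = 5,845/15,350 = 38.1% ≤ 40%
Loan-to-value = 263,200/294,000 = 89.5% — pass (95% max)
Score 707 is in the 670–719 band; LTV 89.5% is in the 88.01–95% band → 9.75%.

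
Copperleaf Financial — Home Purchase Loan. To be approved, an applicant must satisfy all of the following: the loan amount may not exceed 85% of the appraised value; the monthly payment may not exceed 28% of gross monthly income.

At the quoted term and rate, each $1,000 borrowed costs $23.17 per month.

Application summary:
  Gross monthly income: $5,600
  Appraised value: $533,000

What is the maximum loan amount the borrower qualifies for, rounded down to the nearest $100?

$67,600

Payment cap: 28% × $5,600 = $1,568/month.
At $23.17 per $1,000, that supports 1,568/23.17 × 1,000 ≈ $67,673 → $67,600.
LTV cap: 85% × $533,000 = $453,050 → $453,000.
Binding constraint: payment-to-income.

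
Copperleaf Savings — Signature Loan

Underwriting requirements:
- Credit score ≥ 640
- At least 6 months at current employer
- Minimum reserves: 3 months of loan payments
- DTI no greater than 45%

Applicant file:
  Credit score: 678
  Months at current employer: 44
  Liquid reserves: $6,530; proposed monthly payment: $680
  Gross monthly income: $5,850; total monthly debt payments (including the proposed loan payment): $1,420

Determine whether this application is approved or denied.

Credit score 678 ≥ 640 (meets)
Employment 44 ≥ 6 months
Reserves: 6,530 ÷ 680 = 9.6 months (meets 3-month minimum)
Debt-to-income = 1,420/5,850 = 24.3% — meets 45% limit
All criteria satisfied.

Approved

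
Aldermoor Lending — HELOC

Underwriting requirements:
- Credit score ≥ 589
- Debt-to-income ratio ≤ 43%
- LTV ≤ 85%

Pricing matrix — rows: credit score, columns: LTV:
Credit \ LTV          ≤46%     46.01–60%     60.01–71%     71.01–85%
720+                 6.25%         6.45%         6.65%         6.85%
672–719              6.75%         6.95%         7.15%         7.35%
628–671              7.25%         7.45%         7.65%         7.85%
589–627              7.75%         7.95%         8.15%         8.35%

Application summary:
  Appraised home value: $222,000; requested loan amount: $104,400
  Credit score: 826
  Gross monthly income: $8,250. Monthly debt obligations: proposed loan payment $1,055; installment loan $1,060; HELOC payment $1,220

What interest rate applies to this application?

6.45%

Credit score 826 ≥ 589; Total monthly debts = (1,055 + 1,060 + 1,220) = 3,335. DTI: 3,335 ÷ 8,250 = 40.4%, within the 43% cap
LTV: 104,400 ÷ 222,000 = 47%, within 85% cap
Row: 826 falls in 720+. Column: 47% falls in 46.01–60%. Rate = 6.45%.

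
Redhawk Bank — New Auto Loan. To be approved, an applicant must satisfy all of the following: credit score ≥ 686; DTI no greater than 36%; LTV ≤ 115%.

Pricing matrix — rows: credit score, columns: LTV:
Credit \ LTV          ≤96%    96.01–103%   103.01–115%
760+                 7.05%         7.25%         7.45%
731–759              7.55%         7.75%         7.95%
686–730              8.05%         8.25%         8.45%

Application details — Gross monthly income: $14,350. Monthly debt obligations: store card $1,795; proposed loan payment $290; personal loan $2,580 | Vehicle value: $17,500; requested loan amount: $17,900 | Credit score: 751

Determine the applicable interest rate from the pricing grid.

Credit score 751 ≥ 686; Total monthly debts = (1,795 + 290 + 2,580) = 4,665. DTI = 4,665/14,350 = 32.5% ≤ 36%
LTV: 17,900 ÷ 17,500 = 102.3%, within 115% cap
Score 751 is in the 731–759 band; LTV 102.3% is in the 96.01–103% band → 7.75%.

7.75%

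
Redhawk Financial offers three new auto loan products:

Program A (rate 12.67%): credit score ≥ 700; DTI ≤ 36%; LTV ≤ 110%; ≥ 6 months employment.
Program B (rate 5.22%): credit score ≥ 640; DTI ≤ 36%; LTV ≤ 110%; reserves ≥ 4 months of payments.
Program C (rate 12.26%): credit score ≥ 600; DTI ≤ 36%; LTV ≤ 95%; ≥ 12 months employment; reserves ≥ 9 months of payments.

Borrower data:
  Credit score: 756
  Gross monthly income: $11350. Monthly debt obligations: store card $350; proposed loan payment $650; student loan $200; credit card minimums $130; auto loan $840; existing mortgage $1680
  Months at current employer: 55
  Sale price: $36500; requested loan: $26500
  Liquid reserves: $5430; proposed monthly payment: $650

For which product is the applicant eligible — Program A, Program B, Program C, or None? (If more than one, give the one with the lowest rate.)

Total debts = (350 + 650 + 200 + 130 + 840 + 1,680) = 3,850; DTI = 3,850/11,350 = 33.9%.
LTV = 26,500/36,500 = 72.6%.
Reserves = 5,430/650 = 8.4 months.
Program A: score 756 ≥ 700; DTI 33.9% ≤ 36%; LTV 72.6% ≤ 110%; employment 55 ≥ 6 mo → qualifies.
Program B: score 756 ≥ 640; DTI 33.9% ≤ 36%; LTV 72.6% ≤ 110%; reserves 8.4 ≥ 4 mo → qualifies.
Program C: score 756 ≥ 600; DTI 33.9% ≤ 36%; LTV 72.6% ≤ 95%; employment 55 ≥ 12 mo; reserves 8.4 < 9 mo → does not qualify.
Qualifying: Program A, Program B. Lowest rate is 5.22% → Program B.

Program B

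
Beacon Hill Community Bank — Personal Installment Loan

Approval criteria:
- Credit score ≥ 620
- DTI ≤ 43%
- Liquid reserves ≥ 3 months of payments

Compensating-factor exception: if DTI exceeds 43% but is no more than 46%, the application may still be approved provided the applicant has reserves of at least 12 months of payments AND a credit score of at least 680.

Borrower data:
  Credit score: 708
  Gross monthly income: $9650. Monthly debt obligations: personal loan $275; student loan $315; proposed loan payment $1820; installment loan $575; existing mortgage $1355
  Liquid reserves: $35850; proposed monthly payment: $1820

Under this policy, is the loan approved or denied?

Credit score 708 ≥ 620 (meets base)
Total debts = (275 + 315 + 1,820 + 575 + 1,355) = 4,340. DTI: 4,340 ÷ 9,650 = 45%, over the 43% base limit.
Reserves: 35,850 ÷ 1,820 = 19.7 months (meets 3-month minimum)
DTI 45% is within the 43%–46% exception band; checking compensating factors.
Reserves 19.7 ≥ 12 months; credit score 708 ≥ 680.
Both override conditions satisfied; DTI exception granted.

Approved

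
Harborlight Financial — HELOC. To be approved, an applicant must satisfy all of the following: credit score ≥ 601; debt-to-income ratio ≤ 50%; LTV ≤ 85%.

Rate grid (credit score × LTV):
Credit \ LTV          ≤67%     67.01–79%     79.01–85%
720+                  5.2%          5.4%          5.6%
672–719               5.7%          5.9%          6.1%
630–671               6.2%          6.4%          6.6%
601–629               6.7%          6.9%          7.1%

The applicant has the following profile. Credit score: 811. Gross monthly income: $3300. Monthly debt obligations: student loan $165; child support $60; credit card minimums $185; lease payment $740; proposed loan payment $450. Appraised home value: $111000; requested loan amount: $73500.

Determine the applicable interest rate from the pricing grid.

5.2%

Credit score 811 ≥ 601; Total monthly debts = (165 + 60 + 185 + 740 + 450) = 1,600. DTI = 1,600/3,300 = 48.5% ≤ 50%
Loan-to-value = 73,500/111,000 = 66.2% — pass (85% max)
Score 811 is in the 720+ band; LTV 66.2% is in the ≤67% band → 5.2%.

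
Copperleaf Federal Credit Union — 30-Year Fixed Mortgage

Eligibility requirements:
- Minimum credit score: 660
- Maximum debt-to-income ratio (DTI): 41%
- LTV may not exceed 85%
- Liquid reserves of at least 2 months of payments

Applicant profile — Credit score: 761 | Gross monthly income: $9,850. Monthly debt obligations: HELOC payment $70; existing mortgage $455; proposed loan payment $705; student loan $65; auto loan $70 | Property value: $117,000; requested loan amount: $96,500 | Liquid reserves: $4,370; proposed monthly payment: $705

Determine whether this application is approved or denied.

Credit score 761 ≥ 660 (meets)
Total monthly debts = (70 + 455 + 705 + 65 + 70) = 1,365. Debt-to-income = 1,365/9,850 = 13.9% — meets 41% limit
LTV = 96,500/117,000 = 82.5% ≤ 85%
Reserves = 4,370/705 = 6.2 months ≥ 2
All criteria satisfied.

Approved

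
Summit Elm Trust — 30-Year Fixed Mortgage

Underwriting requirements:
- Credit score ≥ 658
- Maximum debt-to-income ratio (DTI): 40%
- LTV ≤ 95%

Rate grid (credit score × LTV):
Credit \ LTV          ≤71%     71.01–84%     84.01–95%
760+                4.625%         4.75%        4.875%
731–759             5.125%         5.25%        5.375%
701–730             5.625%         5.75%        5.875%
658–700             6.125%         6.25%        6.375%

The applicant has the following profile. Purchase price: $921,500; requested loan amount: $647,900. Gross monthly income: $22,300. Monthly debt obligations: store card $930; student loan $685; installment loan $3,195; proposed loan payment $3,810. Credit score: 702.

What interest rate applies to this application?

5.625%

Credit score 702 ≥ 658; Total monthly debts = (930 + 685 + 3,195 + 3,810) = 8,620. Debt-to-income = 8,620/22,300 = 38.7% — meets 40% limit
Loan-to-value = 647,900/921,500 = 70.3% — pass (95% max)
Credit 702 → row 701–730; LTV 70.3% → column ≤71%. Grid cell → 5.625%.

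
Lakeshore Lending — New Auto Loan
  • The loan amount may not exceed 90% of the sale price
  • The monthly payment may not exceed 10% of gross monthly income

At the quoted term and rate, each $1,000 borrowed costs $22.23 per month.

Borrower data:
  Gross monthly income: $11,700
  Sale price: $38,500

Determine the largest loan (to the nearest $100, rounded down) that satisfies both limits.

$34,600

Payment cap: 10% × $11,700 = $1,170/month.
At $22.23 per $1,000, that supports 1,170/22.23 × 1,000 ≈ $52,631 → $52,600.
LTV cap: 90% × $38,500 = $34,650 → $34,600.
Binding constraint: loan-to-value.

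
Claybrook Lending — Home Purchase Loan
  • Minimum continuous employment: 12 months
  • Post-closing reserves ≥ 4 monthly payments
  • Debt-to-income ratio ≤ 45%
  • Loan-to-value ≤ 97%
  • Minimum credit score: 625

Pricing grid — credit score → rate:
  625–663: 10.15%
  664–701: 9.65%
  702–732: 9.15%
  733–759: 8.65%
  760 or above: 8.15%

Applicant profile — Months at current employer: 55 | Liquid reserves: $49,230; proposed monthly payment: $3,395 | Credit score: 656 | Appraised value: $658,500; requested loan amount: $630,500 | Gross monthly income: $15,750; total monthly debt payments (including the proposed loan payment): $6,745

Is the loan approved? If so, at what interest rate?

Credit score 656 ≥ 625 (meets minimum)
Employment 55 ≥ 12 months
Reserves = 49,230/3,395 = 14.5 months ≥ 4
Loan-to-value = 630,500/658,500 = 95.7% — pass (97% max)
DTI: 6,745 ÷ 15,750 = 42.8%, within the 45% cap
All requirements met. Score 656 falls in the 625–663 tier → 10.15%.

Approved at 10.15%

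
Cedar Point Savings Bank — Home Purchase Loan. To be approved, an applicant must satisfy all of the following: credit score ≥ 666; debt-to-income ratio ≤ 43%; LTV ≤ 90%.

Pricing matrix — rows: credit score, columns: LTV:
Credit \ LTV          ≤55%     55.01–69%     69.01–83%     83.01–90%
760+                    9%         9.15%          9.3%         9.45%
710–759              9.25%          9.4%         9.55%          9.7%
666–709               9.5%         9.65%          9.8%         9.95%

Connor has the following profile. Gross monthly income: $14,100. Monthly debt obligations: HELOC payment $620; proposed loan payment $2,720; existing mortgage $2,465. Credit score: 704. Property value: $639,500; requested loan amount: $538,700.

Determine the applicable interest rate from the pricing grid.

9.95%

Credit score 704 ≥ 666; Total monthly debts = (620 + 2,720 + 2,465) = 5,805. DTI = 5,805/14,100 = 41.2% ≤ 43%
LTV: 538,700 ÷ 639,500 = 84.2%, within 90% cap
Row: 704 falls in 666–709. Column: 84.2% falls in 83.01–90%. Rate = 9.95%.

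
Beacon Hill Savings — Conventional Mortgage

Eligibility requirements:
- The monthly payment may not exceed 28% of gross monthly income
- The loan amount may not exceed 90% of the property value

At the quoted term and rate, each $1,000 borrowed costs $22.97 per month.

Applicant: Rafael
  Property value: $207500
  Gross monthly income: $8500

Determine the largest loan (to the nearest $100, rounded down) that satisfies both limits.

Payment cap: 28% × $8,500 = $2,380/month.
At $22.97 per $1,000, that supports 2,380/22.97 × 1,000 ≈ $103,613 → $103,600.
LTV cap: 90% × $207,500 = $186,750 → $186,700.
Binding constraint: payment-to-income.

$103,600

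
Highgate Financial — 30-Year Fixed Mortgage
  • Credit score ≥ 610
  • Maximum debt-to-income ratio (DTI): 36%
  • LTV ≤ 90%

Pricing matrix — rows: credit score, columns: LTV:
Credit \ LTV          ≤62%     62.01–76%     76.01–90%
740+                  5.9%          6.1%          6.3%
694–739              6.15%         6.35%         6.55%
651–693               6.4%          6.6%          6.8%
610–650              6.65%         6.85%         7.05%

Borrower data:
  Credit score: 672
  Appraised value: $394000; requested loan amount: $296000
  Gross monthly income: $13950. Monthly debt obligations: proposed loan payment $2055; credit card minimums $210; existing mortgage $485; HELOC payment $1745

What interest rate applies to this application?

6.6%

Credit score 672 ≥ 610; Total monthly debts = (2,055 + 210 + 485 + 1,745) = 4,495. Debt-to-income = 4,495/13,950 = 32.2% — meets 36% limit
Loan-to-value = 296,000/394,000 = 75.1% — pass (90% max)
Score 672 is in the 651–693 band; LTV 75.1% is in the 62.01–76% band → 6.6%.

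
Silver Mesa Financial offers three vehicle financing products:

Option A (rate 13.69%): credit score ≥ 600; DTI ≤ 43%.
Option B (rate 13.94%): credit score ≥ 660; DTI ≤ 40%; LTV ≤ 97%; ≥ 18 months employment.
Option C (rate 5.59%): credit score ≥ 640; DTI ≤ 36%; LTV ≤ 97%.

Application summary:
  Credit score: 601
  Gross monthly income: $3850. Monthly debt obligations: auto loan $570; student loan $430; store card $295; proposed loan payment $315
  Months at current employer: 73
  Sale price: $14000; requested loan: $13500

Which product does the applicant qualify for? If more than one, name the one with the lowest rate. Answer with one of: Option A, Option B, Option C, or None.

Total debts = (570 + 430 + 295 + 315) = 1,610; DTI = 1,610/3,850 = 41.8%.
LTV = 13,500/14,000 = 96.4%.
Option A: score 601 ≥ 600; DTI 41.8% ≤ 43% → qualifies.
Option B: score 601 < 660; DTI 41.8% > 40%; LTV 96.4% ≤ 97%; employment 73 ≥ 18 mo → does not qualify.
Option C: score 601 < 640; DTI 41.8% > 36%; LTV 96.4% ≤ 97% → does not qualify.

Option A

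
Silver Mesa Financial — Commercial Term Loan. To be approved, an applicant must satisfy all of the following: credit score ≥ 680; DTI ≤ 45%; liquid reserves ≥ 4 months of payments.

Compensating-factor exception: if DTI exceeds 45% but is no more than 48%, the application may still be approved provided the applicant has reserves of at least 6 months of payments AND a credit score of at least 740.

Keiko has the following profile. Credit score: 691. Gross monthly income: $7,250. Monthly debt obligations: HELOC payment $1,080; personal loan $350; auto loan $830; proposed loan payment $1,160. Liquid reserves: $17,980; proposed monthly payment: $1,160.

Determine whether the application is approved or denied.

Denied

Credit score 691 ≥ 680 (meets base)
Total debts = (1,080 + 350 + 830 + 1,160) = 3,420. DTI: 3,420 ÷ 7,250 = 47.2%, over the 45% base limit.
Reserves = 17,980/1,160 = 15.5 months ≥ 4
DTI 47.2% is within the 45%–48% exception band; checking compensating factors.
Override check — reserves: 15.5 mo (ok); score: 691 (below 740).
Compensating-factor requirement not fully met.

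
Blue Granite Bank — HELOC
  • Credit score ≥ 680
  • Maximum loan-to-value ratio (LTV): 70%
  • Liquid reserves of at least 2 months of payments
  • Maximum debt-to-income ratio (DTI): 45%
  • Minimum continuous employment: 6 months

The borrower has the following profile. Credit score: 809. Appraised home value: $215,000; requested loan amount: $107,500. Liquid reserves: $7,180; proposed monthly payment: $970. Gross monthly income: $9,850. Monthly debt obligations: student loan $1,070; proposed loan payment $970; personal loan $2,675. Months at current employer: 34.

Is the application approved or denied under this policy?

Credit score 809 ≥ 680 (meets)
LTV = 107,500/215,000 = 50% ≤ 70%
Reserves = 7,180/970 = 7.4 months ≥ 2
Total monthly debts = (1,070 + 970 + 2,675) = 4,715. DTI: 4,715 ÷ 9,850 = 47.9%, exceeds the 45% cap
Employment 34 ≥ 6 months
Fails on DTI.

Denied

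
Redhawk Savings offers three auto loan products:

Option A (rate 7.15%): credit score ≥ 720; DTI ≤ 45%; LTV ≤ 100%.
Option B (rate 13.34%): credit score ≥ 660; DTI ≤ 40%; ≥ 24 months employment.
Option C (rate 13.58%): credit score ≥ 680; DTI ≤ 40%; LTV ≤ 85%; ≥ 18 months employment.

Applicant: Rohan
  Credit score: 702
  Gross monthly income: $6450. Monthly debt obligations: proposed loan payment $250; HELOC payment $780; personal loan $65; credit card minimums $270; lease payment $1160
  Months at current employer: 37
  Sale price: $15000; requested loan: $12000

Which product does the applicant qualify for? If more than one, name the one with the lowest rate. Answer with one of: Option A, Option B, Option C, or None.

Total debts = (250 + 780 + 65 + 270 + 1,160) = 2,525; DTI = 2,525/6,450 = 39.1%.
LTV = 12,000/15,000 = 80%.
Option A: score 702 < 720; DTI 39.1% ≤ 45%; LTV 80% ≤ 100% → does not qualify.
Option B: score 702 ≥ 660; DTI 39.1% ≤ 40%; employment 37 ≥ 24 mo → qualifies.
Option C: score 702 ≥ 680; DTI 39.1% ≤ 40%; LTV 80% ≤ 85%; employment 37 ≥ 18 mo → qualifies.
Qualifying: Option B, Option C. Lowest rate is 13.34% → Option B.

Option B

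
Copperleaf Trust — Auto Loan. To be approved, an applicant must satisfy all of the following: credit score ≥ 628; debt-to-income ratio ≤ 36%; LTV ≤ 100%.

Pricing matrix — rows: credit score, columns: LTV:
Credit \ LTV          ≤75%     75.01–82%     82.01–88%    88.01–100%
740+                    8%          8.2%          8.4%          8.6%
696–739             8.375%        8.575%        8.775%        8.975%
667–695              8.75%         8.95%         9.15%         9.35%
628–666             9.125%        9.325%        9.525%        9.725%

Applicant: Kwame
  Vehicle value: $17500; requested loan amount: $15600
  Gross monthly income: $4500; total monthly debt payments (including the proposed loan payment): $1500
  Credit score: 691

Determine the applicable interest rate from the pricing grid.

9.35%

Credit score 691 ≥ 628; Debt-to-income = 1,500/4,500 = 33.3% — meets 36% limit
LTV: 15,600 ÷ 17,500 = 89.1%, within 100% cap
Credit 691 → row 667–695; LTV 89.1% → column 88.01–100%. Grid cell → 9.35%.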